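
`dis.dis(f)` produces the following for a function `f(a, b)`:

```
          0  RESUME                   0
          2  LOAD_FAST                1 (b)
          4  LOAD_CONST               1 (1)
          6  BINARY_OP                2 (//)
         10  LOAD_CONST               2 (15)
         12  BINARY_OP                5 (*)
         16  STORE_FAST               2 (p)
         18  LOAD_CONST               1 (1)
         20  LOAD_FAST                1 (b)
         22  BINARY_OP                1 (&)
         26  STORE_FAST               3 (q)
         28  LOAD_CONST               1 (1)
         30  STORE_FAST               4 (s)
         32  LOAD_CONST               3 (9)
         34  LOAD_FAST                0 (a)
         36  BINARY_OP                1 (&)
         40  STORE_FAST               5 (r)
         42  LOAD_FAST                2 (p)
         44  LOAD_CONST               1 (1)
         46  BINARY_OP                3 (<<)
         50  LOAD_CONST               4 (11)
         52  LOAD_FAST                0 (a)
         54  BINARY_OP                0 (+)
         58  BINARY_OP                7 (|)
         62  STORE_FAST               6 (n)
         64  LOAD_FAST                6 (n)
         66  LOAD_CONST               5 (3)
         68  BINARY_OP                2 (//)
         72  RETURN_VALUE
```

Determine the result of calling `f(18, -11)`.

-107

LOAD_FAST b → push -11. Stack: [-11]
LOAD_CONST → push 1. Stack: [-11, 1]
BINARY_OP // → -11 // 1 = -11. Stack: [-11]
LOAD_CONST → push 15. Stack: [-11, 15]
BINARY_OP * → -11 * 15 = -165. Stack: [-165]
STORE_FAST p → p=-165. Stack: []
LOAD_CONST → push 1. Stack: [1]
LOAD_FAST b → push -11. Stack: [1, -11]
BINARY_OP & → 1 & -11 = 1. Stack: [1]
STORE_FAST q → q=1. Stack: []
LOAD_CONST → push 1. Stack: [1]
STORE_FAST s → s=1. Stack: []
LOAD_CONST → push 9. Stack: [9]
LOAD_FAST a → push 18. Stack: [9, 18]
BINARY_OP & → 9 & 18 = 0. Stack: [0]
STORE_FAST r → r=0. Stack: []
LOAD_FAST p → push -165. Stack: [-165]
LOAD_CONST → push 1. Stack: [-165, 1]
BINARY_OP << → -165 << 1 = -330. Stack: [-330]
LOAD_CONST → push 11. Stack: [-330, 11]
LOAD_FAST a → push 18. Stack: [-330, 11, 18]
BINARY_OP + → 11 + 18 = 29. Stack: [-330, 29]
BINARY_OP | → -330 | 29 = -321. Stack: [-321]
STORE_FAST n → n=-321. Stack: []
LOAD_FAST n → push -321. Stack: [-321]
LOAD_CONST → push 3. Stack: [-321, 3]
BINARY_OP // → -321 // 3 = -107. Stack: [-107]
RETURN_VALUE → return -107.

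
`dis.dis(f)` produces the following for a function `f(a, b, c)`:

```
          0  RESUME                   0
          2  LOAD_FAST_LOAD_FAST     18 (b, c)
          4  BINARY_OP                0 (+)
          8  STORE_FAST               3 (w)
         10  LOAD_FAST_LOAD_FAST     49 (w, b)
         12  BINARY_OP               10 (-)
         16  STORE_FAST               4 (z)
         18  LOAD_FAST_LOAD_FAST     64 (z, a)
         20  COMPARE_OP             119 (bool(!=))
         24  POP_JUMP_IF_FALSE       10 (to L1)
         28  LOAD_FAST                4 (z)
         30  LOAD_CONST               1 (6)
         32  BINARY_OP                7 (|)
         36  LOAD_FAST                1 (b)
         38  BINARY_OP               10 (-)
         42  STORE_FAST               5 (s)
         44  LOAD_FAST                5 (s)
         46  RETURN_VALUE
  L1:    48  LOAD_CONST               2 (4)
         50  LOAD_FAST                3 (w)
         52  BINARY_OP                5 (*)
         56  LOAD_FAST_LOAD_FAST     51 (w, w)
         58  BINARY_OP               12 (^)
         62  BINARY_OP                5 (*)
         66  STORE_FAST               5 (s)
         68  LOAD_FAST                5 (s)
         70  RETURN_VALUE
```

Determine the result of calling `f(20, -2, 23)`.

25

LOAD_FAST_LOAD_FAST b,c → push -2,23. Stack: [-2, 23]
BINARY_OP + → -2 + 23 = 21. Stack: [21]
STORE_FAST w → w=21. Stack: []
LOAD_FAST_LOAD_FAST w,b → push 21,-2. Stack: [21, -2]
BINARY_OP - → 21 - -2 = 23. Stack: [23]
STORE_FAST z → z=23. Stack: []
LOAD_FAST_LOAD_FAST z,a → push 23,20. Stack: [23, 20]
COMPARE_OP bool(!=) → 23 vs 20 = True. Stack: [True]
POP_JUMP_IF_FALSE → pop True; no jump. Stack: []
LOAD_FAST z → push 23. Stack: [23]
LOAD_CONST → push 6. Stack: [23, 6]
BINARY_OP | → 23 | 6 = 23. Stack: [23]
LOAD_FAST b → push -2. Stack: [23, -2]
BINARY_OP - → 23 - -2 = 25. Stack: [25]
STORE_FAST s → s=25. Stack: []
LOAD_FAST s → push 25. Stack: [25]
RETURN_VALUE → return 25.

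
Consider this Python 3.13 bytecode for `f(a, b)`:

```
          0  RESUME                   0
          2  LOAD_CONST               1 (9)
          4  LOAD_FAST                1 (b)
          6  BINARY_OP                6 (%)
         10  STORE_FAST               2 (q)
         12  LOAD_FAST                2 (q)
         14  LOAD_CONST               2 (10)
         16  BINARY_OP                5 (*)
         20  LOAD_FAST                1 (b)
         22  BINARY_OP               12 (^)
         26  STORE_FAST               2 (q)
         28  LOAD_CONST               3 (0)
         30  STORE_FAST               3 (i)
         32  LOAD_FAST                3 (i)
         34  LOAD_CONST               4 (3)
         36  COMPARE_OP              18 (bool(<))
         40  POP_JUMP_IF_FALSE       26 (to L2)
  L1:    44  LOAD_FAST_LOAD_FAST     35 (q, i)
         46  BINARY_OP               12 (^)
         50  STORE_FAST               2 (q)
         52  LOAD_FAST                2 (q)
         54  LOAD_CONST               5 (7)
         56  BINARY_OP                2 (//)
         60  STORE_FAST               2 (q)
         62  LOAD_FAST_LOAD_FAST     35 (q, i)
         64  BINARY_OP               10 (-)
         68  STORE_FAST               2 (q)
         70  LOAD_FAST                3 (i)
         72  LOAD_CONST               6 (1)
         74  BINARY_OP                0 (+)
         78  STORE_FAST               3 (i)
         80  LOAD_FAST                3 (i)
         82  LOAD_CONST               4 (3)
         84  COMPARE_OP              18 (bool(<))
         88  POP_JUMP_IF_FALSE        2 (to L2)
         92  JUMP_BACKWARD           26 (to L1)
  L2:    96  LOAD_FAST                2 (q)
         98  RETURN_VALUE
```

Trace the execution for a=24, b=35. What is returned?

-2

LOAD_CONST → push 9
LOAD_FAST b → push 35
BINARY_OP % → 9 % 35 = 9
STORE_FAST q → q=9
LOAD_FAST q → push 9
LOAD_CONST → push 10
BINARY_OP * → 9 * 10 = 90
LOAD_FAST b → push 35
BINARY_OP ^ → 90 ^ 35 = 121
STORE_FAST q → q=121
LOAD_CONST → push 0
STORE_FAST i → i=0
LOAD_FAST i → push 0
LOAD_CONST → push 3
COMPARE_OP bool(<) → 0 vs 3 = True
POP_JUMP_IF_FALSE → pop True; no jump
LOAD_FAST_LOAD_FAST q,i → push 121,0
BINARY_OP ^ → 121 ^ 0 = 121
STORE_FAST q → q=121
LOAD_FAST q → push 121
LOAD_CONST → push 7
BINARY_OP // → 121 // 7 = 17
STORE_FAST q → q=17
LOAD_FAST_LOAD_FAST q,i → push 17,0
BINARY_OP - → 17 - 0 = 17
STORE_FAST q → q=17
LOAD_FAST i → push 0
LOAD_CONST → push 1
BINARY_OP + → 0 + 1 = 1
STORE_FAST i → i=1
LOAD_FAST i → push 1
LOAD_CONST → push 3
COMPARE_OP bool(<) → 1 vs 3 = True
POP_JUMP_IF_FALSE → pop True; no jump
LOAD_FAST_LOAD_FAST q,i → push 17,1
BINARY_OP ^ → 17 ^ 1 = 16
STORE_FAST q → q=16
LOAD_FAST q → push 16
LOAD_CONST → push 7
BINARY_OP // → 16 // 7 = 2
STORE_FAST q → q=2
LOAD_FAST_LOAD_FAST q,i → push 2,1
BINARY_OP - → 2 - 1 = 1
STORE_FAST q → q=1
LOAD_FAST i → push 1
LOAD_CONST → push 1
BINARY_OP + → 1 + 1 = 2
STORE_FAST i → i=2
LOAD_FAST i → push 2
LOAD_CONST → push 3
COMPARE_OP bool(<) → 2 vs 3 = True
POP_JUMP_IF_FALSE → pop True; no jump
LOAD_FAST_LOAD_FAST q,i → push 1,2
BINARY_OP ^ → 1 ^ 2 = 3
STORE_FAST q → q=3
LOAD_FAST q → push 3
LOAD_CONST → push 7
BINARY_OP // → 3 // 7 = 0
STORE_FAST q → q=0
LOAD_FAST_LOAD_FAST q,i → push 0,2
BINARY_OP - → 0 - 2 = -2
STORE_FAST q → q=-2
LOAD_FAST i → push 2
LOAD_CONST → push 1
BINARY_OP + → 2 + 1 = 3
STORE_FAST i → i=3
LOAD_FAST i → push 3
LOAD_CONST → push 3
COMPARE_OP bool(<) → 3 vs 3 = False
POP_JUMP_IF_FALSE → pop False; jump
LOAD_FAST q → push -2
RETURN_VALUE → return -2.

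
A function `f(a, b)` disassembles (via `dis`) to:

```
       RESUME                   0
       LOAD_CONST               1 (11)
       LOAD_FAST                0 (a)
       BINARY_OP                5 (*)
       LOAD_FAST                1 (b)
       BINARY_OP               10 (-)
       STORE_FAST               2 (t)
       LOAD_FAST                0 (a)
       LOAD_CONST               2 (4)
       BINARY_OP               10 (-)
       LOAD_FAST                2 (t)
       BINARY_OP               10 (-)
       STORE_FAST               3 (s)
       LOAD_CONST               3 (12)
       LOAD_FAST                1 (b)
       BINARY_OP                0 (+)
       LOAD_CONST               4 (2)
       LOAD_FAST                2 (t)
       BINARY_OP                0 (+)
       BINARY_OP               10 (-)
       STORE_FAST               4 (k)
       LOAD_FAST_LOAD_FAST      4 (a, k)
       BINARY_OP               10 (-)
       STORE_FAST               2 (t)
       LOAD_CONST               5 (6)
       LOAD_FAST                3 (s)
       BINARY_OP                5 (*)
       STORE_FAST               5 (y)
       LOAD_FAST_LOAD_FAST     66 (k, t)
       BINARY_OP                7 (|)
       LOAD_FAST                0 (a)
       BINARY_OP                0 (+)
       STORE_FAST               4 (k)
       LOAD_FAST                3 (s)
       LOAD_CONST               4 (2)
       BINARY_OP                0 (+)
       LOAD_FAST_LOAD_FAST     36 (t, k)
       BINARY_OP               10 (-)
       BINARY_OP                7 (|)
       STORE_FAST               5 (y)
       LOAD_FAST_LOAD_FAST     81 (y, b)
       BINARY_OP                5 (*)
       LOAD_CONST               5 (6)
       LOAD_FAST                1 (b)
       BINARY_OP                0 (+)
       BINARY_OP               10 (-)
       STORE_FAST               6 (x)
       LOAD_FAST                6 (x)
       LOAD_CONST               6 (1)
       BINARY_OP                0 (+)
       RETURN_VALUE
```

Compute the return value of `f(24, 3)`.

LOAD_CONST → push 11. Stack: [11]
LOAD_FAST a → push 24. Stack: [11, 24]
BINARY_OP * → 11 * 24 = 264. Stack: [264]
LOAD_FAST b → push 3. Stack: [264, 3]
BINARY_OP - → 264 - 3 = 261. Stack: [261]
STORE_FAST t → t=261. Stack: []
LOAD_FAST a → push 24. Stack: [24]
LOAD_CONST → push 4. Stack: [24, 4]
BINARY_OP - → 24 - 4 = 20. Stack: [20]
LOAD_FAST t → push 261. Stack: [20, 261]
BINARY_OP - → 20 - 261 = -241. Stack: [-241]
STORE_FAST s → s=-241. Stack: []
LOAD_CONST → push 12. Stack: [12]
LOAD_FAST b → push 3. Stack: [12, 3]
BINARY_OP + → 12 + 3 = 15. Stack: [15]
LOAD_CONST → push 2. Stack: [15, 2]
LOAD_FAST t → push 261. Stack: [15, 2, 261]
BINARY_OP + → 2 + 261 = 263. Stack: [15, 263]
BINARY_OP - → 15 - 263 = -248. Stack: [-248]
STORE_FAST k → k=-248. Stack: []
LOAD_FAST_LOAD_FAST a,k → push 24,-248. Stack: [24, -248]
BINARY_OP - → 24 - -248 = 272. Stack: [272]
STORE_FAST t → t=272. Stack: []
LOAD_CONST → push 6. Stack: [6]
LOAD_FAST s → push -241. Stack: [6, -241]
BINARY_OP * → 6 * -241 = -1446. Stack: [-1446]
STORE_FAST y → y=-1446. Stack: []
LOAD_FAST_LOAD_FAST k,t → push -248,272. Stack: [-248, 272]
BINARY_OP | → -248 | 272 = -232. Stack: [-232]
LOAD_FAST a → push 24. Stack: [-232, 24]
BINARY_OP + → -232 + 24 = -208. Stack: [-208]
STORE_FAST k → k=-208. Stack: []
LOAD_FAST s → push -241. Stack: [-241]
LOAD_CONST → push 2. Stack: [-241, 2]
BINARY_OP + → -241 + 2 = -239. Stack: [-239]
LOAD_FAST_LOAD_FAST t,k → push 272,-208. Stack: [-239, 272, -208]
BINARY_OP - → 272 - -208 = 480. Stack: [-239, 480]
BINARY_OP | → -239 | 480 = -15. Stack: [-15]
STORE_FAST y → y=-15. Stack: []
LOAD_FAST_LOAD_FAST y,b → push -15,3. Stack: [-15, 3]
BINARY_OP * → -15 * 3 = -45. Stack: [-45]
LOAD_CONST → push 6. Stack: [-45, 6]
LOAD_FAST b → push 3. Stack: [-45, 6, 3]
BINARY_OP + → 6 + 3 = 9. Stack: [-45, 9]
BINARY_OP - → -45 - 9 = -54. Stack: [-54]
STORE_FAST x → x=-54. Stack: []
LOAD_FAST x → push -54. Stack: [-54]
LOAD_CONST → push 1. Stack: [-54, 1]
BINARY_OP + → -54 + 1 = -53. Stack: [-53]
RETURN_VALUE → return -53.

-53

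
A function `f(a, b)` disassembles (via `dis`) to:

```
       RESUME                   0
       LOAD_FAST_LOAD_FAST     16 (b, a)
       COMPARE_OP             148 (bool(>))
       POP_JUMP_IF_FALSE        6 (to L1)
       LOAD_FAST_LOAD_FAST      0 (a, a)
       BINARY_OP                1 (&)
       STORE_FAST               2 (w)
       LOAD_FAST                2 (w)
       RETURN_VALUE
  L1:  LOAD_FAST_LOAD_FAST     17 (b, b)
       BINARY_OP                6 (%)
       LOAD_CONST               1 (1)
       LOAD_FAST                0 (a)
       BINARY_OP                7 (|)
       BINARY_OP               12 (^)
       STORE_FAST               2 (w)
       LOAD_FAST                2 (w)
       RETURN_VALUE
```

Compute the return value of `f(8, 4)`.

9

LOAD_FAST_LOAD_FAST b,a → push 4,8. Stack: [4, 8]
COMPARE_OP bool(>) → 4 vs 8 = False. Stack: [False]
POP_JUMP_IF_FALSE → pop False; jump. Stack: []
LOAD_FAST_LOAD_FAST b,b → push 4,4. Stack: [4, 4]
BINARY_OP % → 4 % 4 = 0. Stack: [0]
LOAD_CONST → push 1. Stack: [0, 1]
LOAD_FAST a → push 8. Stack: [0, 1, 8]
BINARY_OP | → 1 | 8 = 9. Stack: [0, 9]
BINARY_OP ^ → 0 ^ 9 = 9. Stack: [9]
STORE_FAST w → w=9. Stack: []
LOAD_FAST w → push 9. Stack: [9]
RETURN_VALUE → return 9.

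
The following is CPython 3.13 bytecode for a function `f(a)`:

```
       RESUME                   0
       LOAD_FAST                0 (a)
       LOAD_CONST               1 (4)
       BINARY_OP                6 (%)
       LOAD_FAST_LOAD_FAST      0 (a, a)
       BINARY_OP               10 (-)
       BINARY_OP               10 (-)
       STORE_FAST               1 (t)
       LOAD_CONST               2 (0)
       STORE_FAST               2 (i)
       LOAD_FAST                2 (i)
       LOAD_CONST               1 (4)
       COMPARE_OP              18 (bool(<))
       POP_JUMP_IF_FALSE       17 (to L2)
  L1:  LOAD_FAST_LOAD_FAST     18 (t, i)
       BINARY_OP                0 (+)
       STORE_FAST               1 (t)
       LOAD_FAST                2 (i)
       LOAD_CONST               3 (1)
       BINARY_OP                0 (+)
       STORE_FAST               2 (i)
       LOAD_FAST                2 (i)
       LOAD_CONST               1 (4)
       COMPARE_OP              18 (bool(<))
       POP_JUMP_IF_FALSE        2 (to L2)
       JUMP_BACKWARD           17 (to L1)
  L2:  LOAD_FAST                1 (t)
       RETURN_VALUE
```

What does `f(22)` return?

8

LOAD_FAST a → push 22. Stack: [22]
LOAD_CONST → push 4. Stack: [22, 4]
BINARY_OP % → 22 % 4 = 2. Stack: [2]
LOAD_FAST_LOAD_FAST a,a → push 22,22. Stack: [2, 22, 22]
BINARY_OP - → 22 - 22 = 0. Stack: [2, 0]
BINARY_OP - → 2 - 0 = 2. Stack: [2]
STORE_FAST t → t=2. Stack: []
LOAD_CONST → push 0. Stack: [0]
STORE_FAST i → i=0. Stack: []
LOAD_FAST i → push 0. Stack: [0]
LOAD_CONST → push 4. Stack: [0, 4]
COMPARE_OP bool(<) → 0 vs 4 = True. Stack: [True]
POP_JUMP_IF_FALSE → pop True; no jump. Stack: []
LOAD_FAST_LOAD_FAST t,i → push 2,0. Stack: [2, 0]
BINARY_OP + → 2 + 0 = 2. Stack: [2]
STORE_FAST t → t=2. Stack: []
LOAD_FAST i → push 0. Stack: [0]
LOAD_CONST → push 1. Stack: [0, 1]
BINARY_OP + → 0 + 1 = 1. Stack: [1]
STORE_FAST i → i=1. Stack: []
LOAD_FAST i → push 1. Stack: [1]
LOAD_CONST → push 4. Stack: [1, 4]
COMPARE_OP bool(<) → 1 vs 4 = True. Stack: [True]
POP_JUMP_IF_FALSE → pop True; no jump. Stack: []
LOAD_FAST_LOAD_FAST t,i → push 2,1. Stack: [2, 1]
BINARY_OP + → 2 + 1 = 3. Stack: [3]
STORE_FAST t → t=3. Stack: []
LOAD_FAST i → push 1. Stack: [1]
LOAD_CONST → push 1. Stack: [1, 1]
BINARY_OP + → 1 + 1 = 2. Stack: [2]
STORE_FAST i → i=2. Stack: []
LOAD_FAST i → push 2. Stack: [2]
LOAD_CONST → push 4. Stack: [2, 4]
COMPARE_OP bool(<) → 2 vs 4 = True. Stack: [True]
POP_JUMP_IF_FALSE → pop True; no jump. Stack: []
LOAD_FAST_LOAD_FAST t,i → push 3,2. Stack: [3, 2]
BINARY_OP + → 3 + 2 = 5. Stack: [5]
STORE_FAST t → t=5. Stack: []
LOAD_FAST i → push 2. Stack: [2]
LOAD_CONST → push 1. Stack: [2, 1]
BINARY_OP + → 2 + 1 = 3. Stack: [3]
STORE_FAST i → i=3. Stack: []
LOAD_FAST i → push 3. Stack: [3]
LOAD_CONST → push 4. Stack: [3, 4]
COMPARE_OP bool(<) → 3 vs 4 = True. Stack: [True]
POP_JUMP_IF_FALSE → pop True; no jump. Stack: []
LOAD_FAST_LOAD_FAST t,i → push 5,3. Stack: [5, 3]
BINARY_OP + → 5 + 3 = 8. Stack: [8]
STORE_FAST t → t=8. Stack: []
LOAD_FAST i → push 3. Stack: [3]
LOAD_CONST → push 1. Stack: [3, 1]
BINARY_OP + → 3 + 1 = 4. Stack: [4]
STORE_FAST i → i=4. Stack: []
LOAD_FAST i → push 4. Stack: [4]
LOAD_CONST → push 4. Stack: [4, 4]
COMPARE_OP bool(<) → 4 vs 4 = False. Stack: [False]
POP_JUMP_IF_FALSE → pop False; jump. Stack: []
LOAD_FAST t → push 8. Stack: [8]
RETURN_VALUE → return 8.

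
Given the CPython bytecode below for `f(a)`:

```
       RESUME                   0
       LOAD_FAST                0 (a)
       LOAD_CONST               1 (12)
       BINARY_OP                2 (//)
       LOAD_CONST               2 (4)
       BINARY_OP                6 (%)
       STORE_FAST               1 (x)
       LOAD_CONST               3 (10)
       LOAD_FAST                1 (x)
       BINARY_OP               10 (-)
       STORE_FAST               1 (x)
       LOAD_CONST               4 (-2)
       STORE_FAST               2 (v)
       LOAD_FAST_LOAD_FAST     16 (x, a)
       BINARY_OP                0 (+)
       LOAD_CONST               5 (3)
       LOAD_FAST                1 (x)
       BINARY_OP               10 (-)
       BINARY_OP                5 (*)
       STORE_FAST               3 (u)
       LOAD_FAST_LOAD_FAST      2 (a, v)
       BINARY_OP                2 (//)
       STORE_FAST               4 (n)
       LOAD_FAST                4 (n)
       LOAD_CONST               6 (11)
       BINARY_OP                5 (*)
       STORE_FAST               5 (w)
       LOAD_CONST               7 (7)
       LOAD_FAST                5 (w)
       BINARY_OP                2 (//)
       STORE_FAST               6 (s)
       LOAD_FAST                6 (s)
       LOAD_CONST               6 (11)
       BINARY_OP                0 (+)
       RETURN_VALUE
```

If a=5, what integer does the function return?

LOAD_FAST a → push 5. Stack: [5]
LOAD_CONST → push 12. Stack: [5, 12]
BINARY_OP // → 5 // 12 = 0. Stack: [0]
LOAD_CONST → push 4. Stack: [0, 4]
BINARY_OP % → 0 % 4 = 0. Stack: [0]
STORE_FAST x → x=0. Stack: []
LOAD_CONST → push 10. Stack: [10]
LOAD_FAST x → push 0. Stack: [10, 0]
BINARY_OP - → 10 - 0 = 10. Stack: [10]
STORE_FAST x → x=10. Stack: []
LOAD_CONST → push -2. Stack: [-2]
STORE_FAST v → v=-2. Stack: []
LOAD_FAST_LOAD_FAST x,a → push 10,5. Stack: [10, 5]
BINARY_OP + → 10 + 5 = 15. Stack: [15]
LOAD_CONST → push 3. Stack: [15, 3]
LOAD_FAST x → push 10. Stack: [15, 3, 10]
BINARY_OP - → 3 - 10 = -7. Stack: [15, -7]
BINARY_OP * → 15 * -7 = -105. Stack: [-105]
STORE_FAST u → u=-105. Stack: []
LOAD_FAST_LOAD_FAST a,v → push 5,-2. Stack: [5, -2]
BINARY_OP // → 5 // -2 = -3. Stack: [-3]
STORE_FAST n → n=-3. Stack: []
LOAD_FAST n → push -3. Stack: [-3]
LOAD_CONST → push 11. Stack: [-3, 11]
BINARY_OP * → -3 * 11 = -33. Stack: [-33]
STORE_FAST w → w=-33. Stack: []
LOAD_CONST → push 7. Stack: [7]
LOAD_FAST w → push -33. Stack: [7, -33]
BINARY_OP // → 7 // -33 = -1. Stack: [-1]
STORE_FAST s → s=-1. Stack: []
LOAD_FAST s → push -1. Stack: [-1]
LOAD_CONST → push 11. Stack: [-1, 11]
BINARY_OP + → -1 + 11 = 10. Stack: [10]
RETURN_VALUE → return 10.

10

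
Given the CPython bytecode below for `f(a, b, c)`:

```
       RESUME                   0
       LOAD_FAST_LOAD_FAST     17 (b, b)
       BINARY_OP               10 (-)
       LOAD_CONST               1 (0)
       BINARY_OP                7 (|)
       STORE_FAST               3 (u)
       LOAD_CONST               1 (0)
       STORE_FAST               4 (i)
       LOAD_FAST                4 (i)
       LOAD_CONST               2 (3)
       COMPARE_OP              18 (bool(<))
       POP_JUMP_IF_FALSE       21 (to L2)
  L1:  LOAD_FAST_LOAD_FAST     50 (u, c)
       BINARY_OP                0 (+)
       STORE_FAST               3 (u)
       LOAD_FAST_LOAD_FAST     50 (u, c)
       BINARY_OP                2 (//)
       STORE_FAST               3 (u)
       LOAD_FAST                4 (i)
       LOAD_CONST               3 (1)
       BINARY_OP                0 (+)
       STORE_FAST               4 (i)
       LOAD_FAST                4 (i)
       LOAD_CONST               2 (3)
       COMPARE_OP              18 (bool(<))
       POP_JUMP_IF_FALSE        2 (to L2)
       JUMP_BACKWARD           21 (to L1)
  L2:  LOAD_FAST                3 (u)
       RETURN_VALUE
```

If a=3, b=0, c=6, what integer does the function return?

1

LOAD_FAST_LOAD_FAST b,b → push 0,0. Stack: [0, 0]
BINARY_OP - → 0 - 0 = 0. Stack: [0]
LOAD_CONST → push 0. Stack: [0, 0]
BINARY_OP | → 0 | 0 = 0. Stack: [0]
STORE_FAST u → u=0. Stack: []
LOAD_CONST → push 0. Stack: [0]
STORE_FAST i → i=0. Stack: []
LOAD_FAST i → push 0. Stack: [0]
LOAD_CONST → push 3. Stack: [0, 3]
COMPARE_OP bool(<) → 0 vs 3 = True. Stack: [True]
POP_JUMP_IF_FALSE → pop True; no jump. Stack: []
LOAD_FAST_LOAD_FAST u,c → push 0,6. Stack: [0, 6]
BINARY_OP + → 0 + 6 = 6. Stack: [6]
STORE_FAST u → u=6. Stack: []
LOAD_FAST_LOAD_FAST u,c → push 6,6. Stack: [6, 6]
BINARY_OP // → 6 // 6 = 1. Stack: [1]
STORE_FAST u → u=1. Stack: []
LOAD_FAST i → push 0. Stack: [0]
LOAD_CONST → push 1. Stack: [0, 1]
BINARY_OP + → 0 + 1 = 1. Stack: [1]
STORE_FAST i → i=1. Stack: []
LOAD_FAST i → push 1. Stack: [1]
LOAD_CONST → push 3. Stack: [1, 3]
COMPARE_OP bool(<) → 1 vs 3 = True. Stack: [True]
POP_JUMP_IF_FALSE → pop True; no jump. Stack: []
LOAD_FAST_LOAD_FAST u,c → push 1,6. Stack: [1, 6]
BINARY_OP + → 1 + 6 = 7. Stack: [7]
STORE_FAST u → u=7. Stack: []
LOAD_FAST_LOAD_FAST u,c → push 7,6. Stack: [7, 6]
BINARY_OP // → 7 // 6 = 1. Stack: [1]
STORE_FAST u → u=1. Stack: []
LOAD_FAST i → push 1. Stack: [1]
LOAD_CONST → push 1. Stack: [1, 1]
BINARY_OP + → 1 + 1 = 2. Stack: [2]
STORE_FAST i → i=2. Stack: []
LOAD_FAST i → push 2. Stack: [2]
LOAD_CONST → push 3. Stack: [2, 3]
COMPARE_OP bool(<) → 2 vs 3 = True. Stack: [True]
POP_JUMP_IF_FALSE → pop True; no jump. Stack: []
LOAD_FAST_LOAD_FAST u,c → push 1,6. Stack: [1, 6]
BINARY_OP + → 1 + 6 = 7. Stack: [7]
STORE_FAST u → u=7. Stack: []
LOAD_FAST_LOAD_FAST u,c → push 7,6. Stack: [7, 6]
BINARY_OP // → 7 // 6 = 1. Stack: [1]
STORE_FAST u → u=1. Stack: []
LOAD_FAST i → push 2. Stack: [2]
LOAD_CONST → push 1. Stack: [2, 1]
BINARY_OP + → 2 + 1 = 3. Stack: [3]
STORE_FAST i → i=3. Stack: []
LOAD_FAST i → push 3. Stack: [3]
LOAD_CONST → push 3. Stack: [3, 3]
COMPARE_OP bool(<) → 3 vs 3 = False. Stack: [False]
POP_JUMP_IF_FALSE → pop False; jump. Stack: []
LOAD_FAST u → push 1. Stack: [1]
RETURN_VALUE → return 1.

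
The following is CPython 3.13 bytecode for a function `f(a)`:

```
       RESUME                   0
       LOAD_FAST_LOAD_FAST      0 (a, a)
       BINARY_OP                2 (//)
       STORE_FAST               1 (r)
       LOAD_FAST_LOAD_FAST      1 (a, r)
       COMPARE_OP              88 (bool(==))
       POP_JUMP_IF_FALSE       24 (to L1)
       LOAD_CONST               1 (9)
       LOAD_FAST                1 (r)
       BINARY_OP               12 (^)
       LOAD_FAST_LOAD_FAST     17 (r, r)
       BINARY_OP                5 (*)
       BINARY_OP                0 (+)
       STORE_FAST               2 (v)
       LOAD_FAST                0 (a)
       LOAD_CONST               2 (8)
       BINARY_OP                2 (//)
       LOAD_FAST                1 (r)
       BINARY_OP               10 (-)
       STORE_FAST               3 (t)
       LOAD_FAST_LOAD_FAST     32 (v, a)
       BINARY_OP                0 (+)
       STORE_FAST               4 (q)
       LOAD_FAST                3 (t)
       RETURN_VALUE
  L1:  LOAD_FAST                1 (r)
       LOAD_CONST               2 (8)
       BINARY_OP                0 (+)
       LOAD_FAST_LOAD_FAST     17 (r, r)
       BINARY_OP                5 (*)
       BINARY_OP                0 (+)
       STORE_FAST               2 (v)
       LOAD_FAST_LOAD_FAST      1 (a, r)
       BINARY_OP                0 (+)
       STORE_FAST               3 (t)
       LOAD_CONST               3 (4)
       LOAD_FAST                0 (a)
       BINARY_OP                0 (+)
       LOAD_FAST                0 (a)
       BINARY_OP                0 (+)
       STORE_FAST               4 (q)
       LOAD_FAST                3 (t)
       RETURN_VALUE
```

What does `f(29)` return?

30

LOAD_FAST_LOAD_FAST a,a → push 29,29. Stack: [29, 29]
BINARY_OP // → 29 // 29 = 1. Stack: [1]
STORE_FAST r → r=1. Stack: []
LOAD_FAST_LOAD_FAST a,r → push 29,1. Stack: [29, 1]
COMPARE_OP bool(==) → 29 vs 1 = False. Stack: [False]
POP_JUMP_IF_FALSE → pop False; jump. Stack: []
LOAD_FAST r → push 1. Stack: [1]
LOAD_CONST → push 8. Stack: [1, 8]
BINARY_OP + → 1 + 8 = 9. Stack: [9]
LOAD_FAST_LOAD_FAST r,r → push 1,1. Stack: [9, 1, 1]
BINARY_OP * → 1 * 1 = 1. Stack: [9, 1]
BINARY_OP + → 9 + 1 = 10. Stack: [10]
STORE_FAST v → v=10. Stack: []
LOAD_FAST_LOAD_FAST a,r → push 29,1. Stack: [29, 1]
BINARY_OP + → 29 + 1 = 30. Stack: [30]
STORE_FAST t → t=30. Stack: []
LOAD_CONST → push 4. Stack: [4]
LOAD_FAST a → push 29. Stack: [4, 29]
BINARY_OP + → 4 + 29 = 33. Stack: [33]
LOAD_FAST a → push 29. Stack: [33, 29]
BINARY_OP + → 33 + 29 = 62. Stack: [62]
STORE_FAST q → q=62. Stack: []
LOAD_FAST t → push 30. Stack: [30]
RETURN_VALUE → return 30.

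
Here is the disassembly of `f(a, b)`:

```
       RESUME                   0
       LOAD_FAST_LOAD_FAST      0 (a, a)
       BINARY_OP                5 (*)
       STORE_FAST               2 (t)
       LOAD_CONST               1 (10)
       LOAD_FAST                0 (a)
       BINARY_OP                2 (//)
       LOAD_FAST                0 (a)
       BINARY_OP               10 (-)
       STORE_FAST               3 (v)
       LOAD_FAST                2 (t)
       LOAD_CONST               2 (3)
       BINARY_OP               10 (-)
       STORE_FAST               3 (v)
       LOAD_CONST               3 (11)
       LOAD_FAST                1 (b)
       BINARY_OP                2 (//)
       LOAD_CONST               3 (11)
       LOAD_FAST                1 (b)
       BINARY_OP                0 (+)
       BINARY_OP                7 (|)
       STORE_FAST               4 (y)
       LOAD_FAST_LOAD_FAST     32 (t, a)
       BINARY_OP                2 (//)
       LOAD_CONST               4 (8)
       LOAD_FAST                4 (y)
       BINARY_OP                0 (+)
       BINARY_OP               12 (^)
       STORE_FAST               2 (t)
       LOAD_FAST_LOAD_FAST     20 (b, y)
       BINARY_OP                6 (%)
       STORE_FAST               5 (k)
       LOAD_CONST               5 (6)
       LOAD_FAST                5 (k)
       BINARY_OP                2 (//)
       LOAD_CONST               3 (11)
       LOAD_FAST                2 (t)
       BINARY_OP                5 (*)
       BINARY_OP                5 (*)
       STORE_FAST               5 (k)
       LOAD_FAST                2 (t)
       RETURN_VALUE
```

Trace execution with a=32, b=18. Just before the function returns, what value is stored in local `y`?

29

LOAD_FAST_LOAD_FAST a,a → push 32,32. Stack: [32, 32]
BINARY_OP * → 32 * 32 = 1024. Stack: [1024]
STORE_FAST t → t=1024. Stack: []
LOAD_CONST → push 10. Stack: [10]
LOAD_FAST a → push 32. Stack: [10, 32]
BINARY_OP // → 10 // 32 = 0. Stack: [0]
LOAD_FAST a → push 32. Stack: [0, 32]
BINARY_OP - → 0 - 32 = -32. Stack: [-32]
STORE_FAST v → v=-32. Stack: []
LOAD_FAST t → push 1024. Stack: [1024]
LOAD_CONST → push 3. Stack: [1024, 3]
BINARY_OP - → 1024 - 3 = 1021. Stack: [1021]
STORE_FAST v → v=1021. Stack: []
LOAD_CONST → push 11. Stack: [11]
LOAD_FAST b → push 18. Stack: [11, 18]
BINARY_OP // → 11 // 18 = 0. Stack: [0]
LOAD_CONST → push 11. Stack: [0, 11]
LOAD_FAST b → push 18. Stack: [0, 11, 18]
BINARY_OP + → 11 + 18 = 29. Stack: [0, 29]
BINARY_OP | → 0 | 29 = 29. Stack: [29]
STORE_FAST y → y=29. Stack: []
LOAD_FAST_LOAD_FAST t,a → push 1024,32. Stack: [1024, 32]
BINARY_OP // → 1024 // 32 = 32. Stack: [32]
LOAD_CONST → push 8. Stack: [32, 8]
LOAD_FAST y → push 29. Stack: [32, 8, 29]
BINARY_OP + → 8 + 29 = 37. Stack: [32, 37]
BINARY_OP ^ → 32 ^ 37 = 5. Stack: [5]
STORE_FAST t → t=5. Stack: []
LOAD_FAST_LOAD_FAST b,y → push 18,29. Stack: [18, 29]
BINARY_OP % → 18 % 29 = 18. Stack: [18]
STORE_FAST k → k=18. Stack: []
LOAD_CONST → push 6. Stack: [6]
LOAD_FAST k → push 18. Stack: [6, 18]
BINARY_OP // → 6 // 18 = 0. Stack: [0]
LOAD_CONST → push 11. Stack: [0, 11]
LOAD_FAST t → push 5. Stack: [0, 11, 5]
BINARY_OP * → 11 * 5 = 55. Stack: [0, 55]
BINARY_OP * → 0 * 55 = 0. Stack: [0]
STORE_FAST k → k=0. Stack: []
LOAD_FAST t → push 5. Stack: [5]
RETURN_VALUE → return 5.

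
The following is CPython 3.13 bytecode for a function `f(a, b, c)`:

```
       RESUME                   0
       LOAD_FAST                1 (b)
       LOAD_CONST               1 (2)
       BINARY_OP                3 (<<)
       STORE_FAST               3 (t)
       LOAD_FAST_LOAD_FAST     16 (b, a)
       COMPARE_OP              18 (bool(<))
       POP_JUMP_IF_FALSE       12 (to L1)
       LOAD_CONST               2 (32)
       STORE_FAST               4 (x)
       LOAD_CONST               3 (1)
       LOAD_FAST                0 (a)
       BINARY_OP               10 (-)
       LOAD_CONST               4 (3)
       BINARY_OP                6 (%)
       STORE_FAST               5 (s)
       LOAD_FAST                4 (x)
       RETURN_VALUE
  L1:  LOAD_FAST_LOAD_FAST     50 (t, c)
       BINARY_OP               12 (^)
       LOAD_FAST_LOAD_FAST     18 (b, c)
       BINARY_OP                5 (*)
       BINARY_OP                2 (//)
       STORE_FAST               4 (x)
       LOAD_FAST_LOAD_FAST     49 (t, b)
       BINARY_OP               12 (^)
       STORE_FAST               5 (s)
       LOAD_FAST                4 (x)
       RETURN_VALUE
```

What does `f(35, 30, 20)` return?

LOAD_FAST b → push 30. Stack: [30]
LOAD_CONST → push 2. Stack: [30, 2]
BINARY_OP << → 30 << 2 = 120. Stack: [120]
STORE_FAST t → t=120. Stack: []
LOAD_FAST_LOAD_FAST b,a → push 30,35. Stack: [30, 35]
COMPARE_OP bool(<) → 30 vs 35 = True. Stack: [True]
POP_JUMP_IF_FALSE → pop True; no jump. Stack: []
LOAD_CONST → push 32. Stack: [32]
STORE_FAST x → x=32. Stack: []
LOAD_CONST → push 1. Stack: [1]
LOAD_FAST a → push 35. Stack: [1, 35]
BINARY_OP - → 1 - 35 = -34. Stack: [-34]
LOAD_CONST → push 3. Stack: [-34, 3]
BINARY_OP % → -34 % 3 = 2. Stack: [2]
STORE_FAST s → s=2. Stack: []
LOAD_FAST x → push 32. Stack: [32]
RETURN_VALUE → return 32.

32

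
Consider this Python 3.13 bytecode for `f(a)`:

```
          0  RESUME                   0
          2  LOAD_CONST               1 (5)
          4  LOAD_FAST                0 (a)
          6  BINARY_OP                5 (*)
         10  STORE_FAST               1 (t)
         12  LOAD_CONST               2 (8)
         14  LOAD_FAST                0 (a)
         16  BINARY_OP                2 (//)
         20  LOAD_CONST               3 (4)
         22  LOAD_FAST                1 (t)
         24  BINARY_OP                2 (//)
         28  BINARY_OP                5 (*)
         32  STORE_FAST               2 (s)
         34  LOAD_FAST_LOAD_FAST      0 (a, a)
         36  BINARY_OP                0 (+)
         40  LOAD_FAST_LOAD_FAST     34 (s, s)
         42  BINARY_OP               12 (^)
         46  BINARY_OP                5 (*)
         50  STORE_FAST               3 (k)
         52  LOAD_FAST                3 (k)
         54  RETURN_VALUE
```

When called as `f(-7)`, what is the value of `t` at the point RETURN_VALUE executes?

LOAD_CONST → push 5. Stack: [5]
LOAD_FAST a → push -7. Stack: [5, -7]
BINARY_OP * → 5 * -7 = -35. Stack: [-35]
STORE_FAST t → t=-35. Stack: []
LOAD_CONST → push 8. Stack: [8]
LOAD_FAST a → push -7. Stack: [8, -7]
BINARY_OP // → 8 // -7 = -2. Stack: [-2]
LOAD_CONST → push 4. Stack: [-2, 4]
LOAD_FAST t → push -35. Stack: [-2, 4, -35]
BINARY_OP // → 4 // -35 = -1. Stack: [-2, -1]
BINARY_OP * → -2 * -1 = 2. Stack: [2]
STORE_FAST s → s=2. Stack: []
LOAD_FAST_LOAD_FAST a,a → push -7,-7. Stack: [-7, -7]
BINARY_OP + → -7 + -7 = -14. Stack: [-14]
LOAD_FAST_LOAD_FAST s,s → push 2,2. Stack: [-14, 2, 2]
BINARY_OP ^ → 2 ^ 2 = 0. Stack: [-14, 0]
BINARY_OP * → -14 * 0 = 0. Stack: [0]
STORE_FAST k → k=0. Stack: []
LOAD_FAST k → push 0. Stack: [0]
RETURN_VALUE → return 0.

-35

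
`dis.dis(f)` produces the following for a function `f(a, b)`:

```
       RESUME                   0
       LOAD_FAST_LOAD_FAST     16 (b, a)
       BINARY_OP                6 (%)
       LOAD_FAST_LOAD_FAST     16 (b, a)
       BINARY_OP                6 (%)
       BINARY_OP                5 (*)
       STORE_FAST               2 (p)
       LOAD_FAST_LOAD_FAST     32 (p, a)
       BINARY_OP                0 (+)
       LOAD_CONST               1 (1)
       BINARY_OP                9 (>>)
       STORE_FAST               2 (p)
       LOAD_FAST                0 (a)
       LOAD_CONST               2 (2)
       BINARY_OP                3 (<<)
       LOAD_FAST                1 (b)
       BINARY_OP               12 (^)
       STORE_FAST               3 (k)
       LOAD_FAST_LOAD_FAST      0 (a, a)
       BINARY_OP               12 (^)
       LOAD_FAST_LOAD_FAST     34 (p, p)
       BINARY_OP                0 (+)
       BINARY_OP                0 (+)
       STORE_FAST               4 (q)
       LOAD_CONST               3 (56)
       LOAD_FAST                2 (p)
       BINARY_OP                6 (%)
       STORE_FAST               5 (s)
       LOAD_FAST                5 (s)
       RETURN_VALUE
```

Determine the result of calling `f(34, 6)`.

LOAD_FAST_LOAD_FAST b,a → push 6,34. Stack: [6, 34]
BINARY_OP % → 6 % 34 = 6. Stack: [6]
LOAD_FAST_LOAD_FAST b,a → push 6,34. Stack: [6, 6, 34]
BINARY_OP % → 6 % 34 = 6. Stack: [6, 6]
BINARY_OP * → 6 * 6 = 36. Stack: [36]
STORE_FAST p → p=36. Stack: []
LOAD_FAST_LOAD_FAST p,a → push 36,34. Stack: [36, 34]
BINARY_OP + → 36 + 34 = 70. Stack: [70]
LOAD_CONST → push 1. Stack: [70, 1]
BINARY_OP >> → 70 >> 1 = 35. Stack: [35]
STORE_FAST p → p=35. Stack: []
LOAD_FAST a → push 34. Stack: [34]
LOAD_CONST → push 2. Stack: [34, 2]
BINARY_OP << → 34 << 2 = 136. Stack: [136]
LOAD_FAST b → push 6. Stack: [136, 6]
BINARY_OP ^ → 136 ^ 6 = 142. Stack: [142]
STORE_FAST k → k=142. Stack: []
LOAD_FAST_LOAD_FAST a,a → push 34,34. Stack: [34, 34]
BINARY_OP ^ → 34 ^ 34 = 0. Stack: [0]
LOAD_FAST_LOAD_FAST p,p → push 35,35. Stack: [0, 35, 35]
BINARY_OP + → 35 + 35 = 70. Stack: [0, 70]
BINARY_OP + → 0 + 70 = 70. Stack: [70]
STORE_FAST q → q=70. Stack: []
LOAD_CONST → push 56. Stack: [56]
LOAD_FAST p → push 35. Stack: [56, 35]
BINARY_OP % → 56 % 35 = 21. Stack: [21]
STORE_FAST s → s=21. Stack: []
LOAD_FAST s → push 21. Stack: [21]
RETURN_VALUE → return 21.

21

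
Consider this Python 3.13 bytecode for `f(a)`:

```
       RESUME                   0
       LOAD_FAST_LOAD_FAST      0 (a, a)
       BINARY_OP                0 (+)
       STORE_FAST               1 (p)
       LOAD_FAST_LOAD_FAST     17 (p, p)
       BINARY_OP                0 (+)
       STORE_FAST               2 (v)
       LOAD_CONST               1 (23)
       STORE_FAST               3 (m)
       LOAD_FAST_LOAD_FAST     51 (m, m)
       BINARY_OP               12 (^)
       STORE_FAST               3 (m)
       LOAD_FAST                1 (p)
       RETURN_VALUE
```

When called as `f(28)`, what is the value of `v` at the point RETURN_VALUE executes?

112

LOAD_FAST_LOAD_FAST a,a → push 28,28. Stack: [28, 28]
BINARY_OP + → 28 + 28 = 56. Stack: [56]
STORE_FAST p → p=56. Stack: []
LOAD_FAST_LOAD_FAST p,p → push 56,56. Stack: [56, 56]
BINARY_OP + → 56 + 56 = 112. Stack: [112]
STORE_FAST v → v=112. Stack: []
LOAD_CONST → push 23. Stack: [23]
STORE_FAST m → m=23. Stack: []
LOAD_FAST_LOAD_FAST m,m → push 23,23. Stack: [23, 23]
BINARY_OP ^ → 23 ^ 23 = 0. Stack: [0]
STORE_FAST m → m=0. Stack: []
LOAD_FAST p → push 56. Stack: [56]
RETURN_VALUE → return 56.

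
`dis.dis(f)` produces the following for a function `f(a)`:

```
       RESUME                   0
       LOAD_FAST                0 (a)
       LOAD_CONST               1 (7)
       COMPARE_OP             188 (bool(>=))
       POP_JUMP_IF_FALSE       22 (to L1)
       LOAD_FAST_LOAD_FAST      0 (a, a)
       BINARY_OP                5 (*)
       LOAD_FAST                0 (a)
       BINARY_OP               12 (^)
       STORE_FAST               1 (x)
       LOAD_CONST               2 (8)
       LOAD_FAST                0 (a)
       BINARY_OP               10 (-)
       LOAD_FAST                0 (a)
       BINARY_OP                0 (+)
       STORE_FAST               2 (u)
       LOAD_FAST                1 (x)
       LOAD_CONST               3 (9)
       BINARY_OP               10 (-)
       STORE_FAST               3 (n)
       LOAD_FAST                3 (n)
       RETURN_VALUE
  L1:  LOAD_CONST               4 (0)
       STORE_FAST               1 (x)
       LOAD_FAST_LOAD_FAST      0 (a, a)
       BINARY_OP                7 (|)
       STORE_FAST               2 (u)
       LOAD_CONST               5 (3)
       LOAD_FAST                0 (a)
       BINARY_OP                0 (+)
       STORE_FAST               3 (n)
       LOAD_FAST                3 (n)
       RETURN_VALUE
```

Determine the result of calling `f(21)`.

LOAD_FAST a → push 21. Stack: [21]
LOAD_CONST → push 7. Stack: [21, 7]
COMPARE_OP bool(>=) → 21 vs 7 = True. Stack: [True]
POP_JUMP_IF_FALSE → pop True; no jump. Stack: []
LOAD_FAST_LOAD_FAST a,a → push 21,21. Stack: [21, 21]
BINARY_OP * → 21 * 21 = 441. Stack: [441]
LOAD_FAST a → push 21. Stack: [441, 21]
BINARY_OP ^ → 441 ^ 21 = 428. Stack: [428]
STORE_FAST x → x=428. Stack: []
LOAD_CONST → push 8. Stack: [8]
LOAD_FAST a → push 21. Stack: [8, 21]
BINARY_OP - → 8 - 21 = -13. Stack: [-13]
LOAD_FAST a → push 21. Stack: [-13, 21]
BINARY_OP + → -13 + 21 = 8. Stack: [8]
STORE_FAST u → u=8. Stack: []
LOAD_FAST x → push 428. Stack: [428]
LOAD_CONST → push 9. Stack: [428, 9]
BINARY_OP - → 428 - 9 = 419. Stack: [419]
STORE_FAST n → n=419. Stack: []
LOAD_FAST n → push 419. Stack: [419]
RETURN_VALUE → return 419.

419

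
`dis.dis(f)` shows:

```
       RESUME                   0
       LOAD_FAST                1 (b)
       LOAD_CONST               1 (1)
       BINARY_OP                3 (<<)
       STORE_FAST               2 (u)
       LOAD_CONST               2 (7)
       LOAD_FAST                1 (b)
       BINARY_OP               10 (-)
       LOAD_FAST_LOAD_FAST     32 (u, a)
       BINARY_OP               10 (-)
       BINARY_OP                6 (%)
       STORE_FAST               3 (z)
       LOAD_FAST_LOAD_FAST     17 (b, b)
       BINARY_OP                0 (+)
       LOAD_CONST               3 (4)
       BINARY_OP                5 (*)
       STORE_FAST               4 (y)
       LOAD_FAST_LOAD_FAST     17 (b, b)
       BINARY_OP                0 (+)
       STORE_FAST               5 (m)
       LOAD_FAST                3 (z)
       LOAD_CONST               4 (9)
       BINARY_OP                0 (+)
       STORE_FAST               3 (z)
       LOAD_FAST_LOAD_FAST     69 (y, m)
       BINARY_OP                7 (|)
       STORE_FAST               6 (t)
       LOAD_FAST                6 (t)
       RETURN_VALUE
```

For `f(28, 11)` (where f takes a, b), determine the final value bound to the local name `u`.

LOAD_FAST b → push 11. Stack: [11]
LOAD_CONST → push 1. Stack: [11, 1]
BINARY_OP << → 11 << 1 = 22. Stack: [22]
STORE_FAST u → u=22. Stack: []
LOAD_CONST → push 7. Stack: [7]
LOAD_FAST b → push 11. Stack: [7, 11]
BINARY_OP - → 7 - 11 = -4. Stack: [-4]
LOAD_FAST_LOAD_FAST u,a → push 22,28. Stack: [-4, 22, 28]
BINARY_OP - → 22 - 28 = -6. Stack: [-4, -6]
BINARY_OP % → -4 % -6 = -4. Stack: [-4]
STORE_FAST z → z=-4. Stack: []
LOAD_FAST_LOAD_FAST b,b → push 11,11. Stack: [11, 11]
BINARY_OP + → 11 + 11 = 22. Stack: [22]
LOAD_CONST → push 4. Stack: [22, 4]
BINARY_OP * → 22 * 4 = 88. Stack: [88]
STORE_FAST y → y=88. Stack: []
LOAD_FAST_LOAD_FAST b,b → push 11,11. Stack: [11, 11]
BINARY_OP + → 11 + 11 = 22. Stack: [22]
STORE_FAST m → m=22. Stack: []
LOAD_FAST z → push -4. Stack: [-4]
LOAD_CONST → push 9. Stack: [-4, 9]
BINARY_OP + → -4 + 9 = 5. Stack: [5]
STORE_FAST z → z=5. Stack: []
LOAD_FAST_LOAD_FAST y,m → push 88,22. Stack: [88, 22]
BINARY_OP | → 88 | 22 = 94. Stack: [94]
STORE_FAST t → t=94. Stack: []
LOAD_FAST t → push 94. Stack: [94]
RETURN_VALUE → return 94.

22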